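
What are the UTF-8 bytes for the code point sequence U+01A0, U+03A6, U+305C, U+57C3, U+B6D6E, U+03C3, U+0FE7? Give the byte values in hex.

C6 A0 CE A6 E3 81 9C E5 9F 83 F2 B6 B5 AE CF 83 E0 BF A7

U+01A0: 2-byte form → C6 A0.
U+03A6: 2-byte form → CE A6.
U+305C: 3-byte form → E3 81 9C.
U+57C3: 3-byte form → E5 9F 83.
U+B6D6E: 4-byte form → F2 B6 B5 AE.
U+03C3: 2-byte form → CF 83.
U+0FE7: 3-byte form → E0 BF A7.
Concatenated (19 bytes): C6 A0 CE A6 E3 81 9C E5 9F 83 F2 B6 B5 AE CF 83 E0 BF A7.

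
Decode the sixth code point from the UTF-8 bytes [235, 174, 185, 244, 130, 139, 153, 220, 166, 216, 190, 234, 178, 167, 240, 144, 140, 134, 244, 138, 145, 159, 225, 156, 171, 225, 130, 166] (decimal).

U+10306

Offset 0: leading byte 0xEB = 11101011 → 3-byte char #1 = EB AE B9.
Offset 3: leading byte 0xF4 = 11110100 → 4-byte char #2 = F4 82 8B 99.
Offset 7: leading byte 0xDC = 11011100 → 2-byte char #3 = DC A6.
Offset 9: leading byte 0xD8 = 11011000 → 2-byte char #4 = D8 BE.
Offset 11: leading byte 0xEA = 11101010 → 3-byte char #5 = EA B2 A7.
Offset 14: leading byte 0xF0 = 11110000 → 4-byte char #6 = F0 90 8C 86.
Leading byte 0xF0 = 11110000 matches 11110xxx → 4-byte sequence.
Byte 1: 0xF0 = 11110000, payload 000 (3 bits).
Byte 2: 0x90 = 10010000 (10xxxxxx ✓), payload 010000.
Byte 3: 0x8C = 10001100 (10xxxxxx ✓), payload 001100.
Byte 4: 0x86 = 10000110 (10xxxxxx ✓), payload 000110.
Concatenate: 000010000001100000110 = 0x10306 (21 bits → U+10306).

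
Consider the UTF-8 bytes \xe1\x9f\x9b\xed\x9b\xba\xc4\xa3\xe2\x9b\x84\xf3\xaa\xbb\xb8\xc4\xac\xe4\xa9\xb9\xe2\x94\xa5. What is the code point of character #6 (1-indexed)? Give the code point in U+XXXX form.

Offset 0: leading byte 0xE1 = 11100001 → 3-byte char #1 = E1 9F 9B.
Offset 3: leading byte 0xED = 11101101 → 3-byte char #2 = ED 9B BA.
Offset 6: leading byte 0xC4 = 11000100 → 2-byte char #3 = C4 A3.
Offset 8: leading byte 0xE2 = 11100010 → 3-byte char #4 = E2 9B 84.
Offset 11: leading byte 0xF3 = 11110011 → 4-byte char #5 = F3 AA BB B8.
Offset 15: leading byte 0xC4 = 11000100 → 2-byte char #6 = C4 AC.
Leading byte 0xC4 = 11000100 matches 110xxxxx → 2-byte sequence.
Byte 1: 0xC4 = 11000100, payload 00100 (5 bits).
Byte 2: 0xAC = 10101100 (10xxxxxx ✓), payload 101100.
Concatenate: 00100101100 = 0x12C (11 bits → U+012C).

U+012C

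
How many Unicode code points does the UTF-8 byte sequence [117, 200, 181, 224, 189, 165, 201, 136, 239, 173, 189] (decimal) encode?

Byte at offset 0: 0x75 = 01110101 → 1-byte char (#1). Advance 1.
Byte at offset 1: 0xC8 = 11001000 → 2-byte char (#2). Advance 2.
Byte at offset 3: 0xE0 = 11100000 → 3-byte char (#3). Advance 3.
Byte at offset 6: 0xC9 = 11001001 → 2-byte char (#4). Advance 2.
Byte at offset 8: 0xEF = 11101111 → 3-byte char (#5). Advance 3.
Reached end at offset 11 after 5 code points.

5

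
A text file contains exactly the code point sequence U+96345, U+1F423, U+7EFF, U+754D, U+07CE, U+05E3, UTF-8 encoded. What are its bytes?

F2 96 8D 85 F0 9F 90 A3 E7 BB BF E7 95 8D DF 8E D7 A3

U+96345: 4-byte form → F2 96 8D 85.
U+1F423: 4-byte form → F0 9F 90 A3.
U+7EFF: 3-byte form → E7 BB BF.
U+754D: 3-byte form → E7 95 8D.
U+07CE: 2-byte form → DF 8E.
U+05E3: 2-byte form → D7 A3.
Concatenated (18 bytes): F2 96 8D 85 F0 9F 90 A3 E7 BB BF E7 95 8D DF 8E D7 A3.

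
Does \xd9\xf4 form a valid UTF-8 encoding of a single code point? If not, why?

Leading byte 0xD9 = 11011001 → 2-byte form.
Byte 2 is 0xF4 = 11110100, which is not 10xxxxxx — expected a continuation byte.

invalid (non-continuation byte where continuation expected)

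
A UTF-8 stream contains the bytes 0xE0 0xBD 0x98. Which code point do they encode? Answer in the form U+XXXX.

U+0F58

Leading byte 0xE0 = 11100000 matches 1110xxxx → 3-byte sequence.
Byte 1: 0xE0 = 11100000, payload 0000 (4 bits).
Byte 2: 0xBD = 10111101 (10xxxxxx ✓), payload 111101.
Byte 3: 0x98 = 10011000 (10xxxxxx ✓), payload 011000.
Concatenate: 0000111101011000 = 0xF58 (16 bits → U+0F58).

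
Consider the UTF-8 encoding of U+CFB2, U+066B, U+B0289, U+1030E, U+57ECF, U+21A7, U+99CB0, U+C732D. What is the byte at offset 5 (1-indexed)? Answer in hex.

1-indexed offset 5 is 0-indexed offset 4.
U+CFB2 → 3-byte form EC BE B2 at offsets 0–2.
U+066B → 2-byte form D9 AB at offsets 3–4.
Offset 4 falls in char 2's range; it's byte 2 of D9 AB = 0xAB.

0xAB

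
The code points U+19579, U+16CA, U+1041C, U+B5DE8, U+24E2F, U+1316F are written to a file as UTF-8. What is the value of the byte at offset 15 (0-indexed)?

0xF0

U+19579 → 4-byte form F0 99 95 B9 at offsets 0–3.
U+16CA → 3-byte form E1 9B 8A at offsets 4–6.
U+1041C → 4-byte form F0 90 90 9C at offsets 7–10.
U+B5DE8 → 4-byte form F2 B5 B7 A8 at offsets 11–14.
U+24E2F → 4-byte form F0 A4 B8 AF at offsets 15–18.
Offset 15 falls in char 5's range; it's byte 1 of F0 A4 B8 AF = 0xF0.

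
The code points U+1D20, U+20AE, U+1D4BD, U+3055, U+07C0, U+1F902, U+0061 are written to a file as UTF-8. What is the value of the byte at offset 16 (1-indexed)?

0xF0

1-indexed offset 16 is 0-indexed offset 15.
U+1D20 → 3-byte form E1 B4 A0 at offsets 0–2.
U+20AE → 3-byte form E2 82 AE at offsets 3–5.
U+1D4BD → 4-byte form F0 9D 92 BD at offsets 6–9.
U+3055 → 3-byte form E3 81 95 at offsets 10–12.
U+07C0 → 2-byte form DF 80 at offsets 13–14.
U+1F902 → 4-byte form F0 9F A4 82 at offsets 15–18.
Offset 15 falls in char 6's range; it's byte 1 of F0 9F A4 82 = 0xF0.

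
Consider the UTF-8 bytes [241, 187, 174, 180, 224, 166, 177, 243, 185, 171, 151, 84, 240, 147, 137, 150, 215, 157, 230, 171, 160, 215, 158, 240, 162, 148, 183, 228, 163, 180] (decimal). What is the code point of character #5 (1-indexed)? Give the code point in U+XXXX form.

Offset 0: leading byte 0xF1 = 11110001 → 4-byte char #1 = F1 BB AE B4.
Offset 4: leading byte 0xE0 = 11100000 → 3-byte char #2 = E0 A6 B1.
Offset 7: leading byte 0xF3 = 11110011 → 4-byte char #3 = F3 B9 AB 97.
Offset 11: leading byte 0x54 = 01010100 → 1-byte char #4 = 54.
Offset 12: leading byte 0xF0 = 11110000 → 4-byte char #5 = F0 93 89 96.
Leading byte 0xF0 = 11110000 matches 11110xxx → 4-byte sequence.
Byte 1: 0xF0 = 11110000, payload 000 (3 bits).
Byte 2: 0x93 = 10010011 (10xxxxxx ✓), payload 010011.
Byte 3: 0x89 = 10001001 (10xxxxxx ✓), payload 001001.
Byte 4: 0x96 = 10010110 (10xxxxxx ✓), payload 010110.
Concatenate: 000010011001001010110 = 0x13256 (21 bits → U+13256).

U+13256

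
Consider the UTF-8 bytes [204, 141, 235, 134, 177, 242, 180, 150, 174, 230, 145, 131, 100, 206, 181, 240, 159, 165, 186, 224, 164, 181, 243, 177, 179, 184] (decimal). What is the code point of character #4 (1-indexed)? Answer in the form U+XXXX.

Offset 0: leading byte 0xCC = 11001100 → 2-byte char #1 = CC 8D.
Offset 2: leading byte 0xEB = 11101011 → 3-byte char #2 = EB 86 B1.
Offset 5: leading byte 0xF2 = 11110010 → 4-byte char #3 = F2 B4 96 AE.
Offset 9: leading byte 0xE6 = 11100110 → 3-byte char #4 = E6 91 83.
Leading byte 0xE6 = 11100110 matches 1110xxxx → 3-byte sequence.
Byte 1: 0xE6 = 11100110, payload 0110 (4 bits).
Byte 2: 0x91 = 10010001 (10xxxxxx ✓), payload 010001.
Byte 3: 0x83 = 10000011 (10xxxxxx ✓), payload 000011.
Concatenate: 0110010001000011 = 0x6443 (16 bits → U+6443).

U+6443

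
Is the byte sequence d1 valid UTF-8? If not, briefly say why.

Leading byte 0xD1 = 11010001 → 2-byte form, but only 1 byte is present.

invalid (sequence truncated)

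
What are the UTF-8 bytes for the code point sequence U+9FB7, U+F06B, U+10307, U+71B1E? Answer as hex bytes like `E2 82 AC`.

U+9FB7: 3-byte form → E9 BE B7.
U+F06B: 3-byte form → EF 81 AB.
U+10307: 4-byte form → F0 90 8C 87.
U+71B1E: 4-byte form → F1 B1 AC 9E.
Concatenated (14 bytes): E9 BE B7 EF 81 AB F0 90 8C 87 F1 B1 AC 9E.

E9 BE B7 EF 81 AB F0 90 8C 87 F1 B1 AC 9E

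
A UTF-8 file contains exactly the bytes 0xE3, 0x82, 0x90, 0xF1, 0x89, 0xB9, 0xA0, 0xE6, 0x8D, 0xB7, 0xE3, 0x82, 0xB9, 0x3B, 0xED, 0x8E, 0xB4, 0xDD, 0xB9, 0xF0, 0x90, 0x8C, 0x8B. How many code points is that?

Byte at offset 0: 0xE3 = 11100011 → 3-byte char (#1). Advance 3.
Byte at offset 3: 0xF1 = 11110001 → 4-byte char (#2). Advance 4.
Byte at offset 7: 0xE6 = 11100110 → 3-byte char (#3). Advance 3.
Byte at offset 10: 0xE3 = 11100011 → 3-byte char (#4). Advance 3.
Byte at offset 13: 0x3B = 00111011 → 1-byte char (#5). Advance 1.
Byte at offset 14: 0xED = 11101101 → 3-byte char (#6). Advance 3.
Byte at offset 17: 0xDD = 11011101 → 2-byte char (#7). Advance 2.
Byte at offset 19: 0xF0 = 11110000 → 4-byte char (#8). Advance 4.
Reached end at offset 23 after 8 code points.

8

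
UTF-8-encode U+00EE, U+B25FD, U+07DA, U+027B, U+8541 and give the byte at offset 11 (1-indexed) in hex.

1-indexed offset 11 is 0-indexed offset 10.
U+00EE → 2-byte form C3 AE at offsets 0–1.
U+B25FD → 4-byte form F2 B2 97 BD at offsets 2–5.
U+07DA → 2-byte form DF 9A at offsets 6–7.
U+027B → 2-byte form C9 BB at offsets 8–9.
U+8541 → 3-byte form E8 95 81 at offsets 10–12.
Offset 10 falls in char 5's range; it's byte 1 of E8 95 81 = 0xE8.

0xE8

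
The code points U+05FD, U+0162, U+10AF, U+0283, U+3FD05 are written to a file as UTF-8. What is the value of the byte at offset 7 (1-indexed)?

1-indexed offset 7 is 0-indexed offset 6.
U+05FD → 2-byte form D7 BD at offsets 0–1.
U+0162 → 2-byte form C5 A2 at offsets 2–3.
U+10AF → 3-byte form E1 82 AF at offsets 4–6.
Offset 6 falls in char 3's range; it's byte 3 of E1 82 AF = 0xAF.

0xAF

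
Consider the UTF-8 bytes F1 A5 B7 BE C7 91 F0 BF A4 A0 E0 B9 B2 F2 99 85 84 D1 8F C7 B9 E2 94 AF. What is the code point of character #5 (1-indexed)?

U+99144

Offset 0: leading byte 0xF1 = 11110001 → 4-byte char #1 = F1 A5 B7 BE.
Offset 4: leading byte 0xC7 = 11000111 → 2-byte char #2 = C7 91.
Offset 6: leading byte 0xF0 = 11110000 → 4-byte char #3 = F0 BF A4 A0.
Offset 10: leading byte 0xE0 = 11100000 → 3-byte char #4 = E0 B9 B2.
Offset 13: leading byte 0xF2 = 11110010 → 4-byte char #5 = F2 99 85 84.
Leading byte 0xF2 = 11110010 matches 11110xxx → 4-byte sequence.
Byte 1: 0xF2 = 11110010, payload 010 (3 bits).
Byte 2: 0x99 = 10011001 (10xxxxxx ✓), payload 011001.
Byte 3: 0x85 = 10000101 (10xxxxxx ✓), payload 000101.
Byte 4: 0x84 = 10000100 (10xxxxxx ✓), payload 000100.
Concatenate: 010011001000101000100 = 0x99144 (21 bits → U+99144).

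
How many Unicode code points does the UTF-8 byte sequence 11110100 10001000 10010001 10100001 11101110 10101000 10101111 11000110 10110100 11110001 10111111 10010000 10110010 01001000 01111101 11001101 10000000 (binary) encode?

7

Byte at offset 0: 0xF4 = 11110100 → 4-byte char (#1). Advance 4.
Byte at offset 4: 0xEE = 11101110 → 3-byte char (#2). Advance 3.
Byte at offset 7: 0xC6 = 11000110 → 2-byte char (#3). Advance 2.
Byte at offset 9: 0xF1 = 11110001 → 4-byte char (#4). Advance 4.
Byte at offset 13: 0x48 = 01001000 → 1-byte char (#5). Advance 1.
Byte at offset 14: 0x7D = 01111101 → 1-byte char (#6). Advance 1.
Byte at offset 15: 0xCD = 11001101 → 2-byte char (#7). Advance 2.
Reached end at offset 17 after 7 code points.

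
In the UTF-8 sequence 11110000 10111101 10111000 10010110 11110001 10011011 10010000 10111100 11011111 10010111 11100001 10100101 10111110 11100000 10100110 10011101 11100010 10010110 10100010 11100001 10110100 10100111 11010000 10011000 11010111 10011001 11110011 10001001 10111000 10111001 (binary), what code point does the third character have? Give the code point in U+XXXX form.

U+07D7

Offset 0: leading byte 0xF0 = 11110000 → 4-byte char #1 = F0 BD B8 96.
Offset 4: leading byte 0xF1 = 11110001 → 4-byte char #2 = F1 9B 90 BC.
Offset 8: leading byte 0xDF = 11011111 → 2-byte char #3 = DF 97.
Leading byte 0xDF = 11011111 matches 110xxxxx → 2-byte sequence.
Byte 1: 0xDF = 11011111, payload 11111 (5 bits).
Byte 2: 0x97 = 10010111 (10xxxxxx ✓), payload 010111.
Concatenate: 11111010111 = 0x7D7 (11 bits → U+07D7).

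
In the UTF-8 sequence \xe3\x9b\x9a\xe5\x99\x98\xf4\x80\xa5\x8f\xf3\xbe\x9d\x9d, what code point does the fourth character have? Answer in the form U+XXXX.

U+FE75D

Offset 0: leading byte 0xE3 = 11100011 → 3-byte char #1 = E3 9B 9A.
Offset 3: leading byte 0xE5 = 11100101 → 3-byte char #2 = E5 99 98.
Offset 6: leading byte 0xF4 = 11110100 → 4-byte char #3 = F4 80 A5 8F.
Offset 10: leading byte 0xF3 = 11110011 → 4-byte char #4 = F3 BE 9D 9D.
Leading byte 0xF3 = 11110011 matches 11110xxx → 4-byte sequence.
Byte 1: 0xF3 = 11110011, payload 011 (3 bits).
Byte 2: 0xBE = 10111110 (10xxxxxx ✓), payload 111110.
Byte 3: 0x9D = 10011101 (10xxxxxx ✓), payload 011101.
Byte 4: 0x9D = 10011101 (10xxxxxx ✓), payload 011101.
Concatenate: 011111110011101011101 = 0xFE75D (21 bits → U+FE75D).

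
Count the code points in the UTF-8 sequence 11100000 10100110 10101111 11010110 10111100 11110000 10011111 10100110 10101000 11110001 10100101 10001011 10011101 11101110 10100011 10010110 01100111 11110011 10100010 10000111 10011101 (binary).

7

Byte at offset 0: 0xE0 = 11100000 → 3-byte char (#1). Advance 3.
Byte at offset 3: 0xD6 = 11010110 → 2-byte char (#2). Advance 2.
Byte at offset 5: 0xF0 = 11110000 → 4-byte char (#3). Advance 4.
Byte at offset 9: 0xF1 = 11110001 → 4-byte char (#4). Advance 4.
Byte at offset 13: 0xEE = 11101110 → 3-byte char (#5). Advance 3.
Byte at offset 16: 0x67 = 01100111 → 1-byte char (#6). Advance 1.
Byte at offset 17: 0xF3 = 11110011 → 4-byte char (#7). Advance 4.
Reached end at offset 21 after 7 code points.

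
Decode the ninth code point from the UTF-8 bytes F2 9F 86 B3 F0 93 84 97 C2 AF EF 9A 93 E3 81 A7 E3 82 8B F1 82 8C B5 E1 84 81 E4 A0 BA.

U+483A

Offset 0: leading byte 0xF2 = 11110010 → 4-byte char #1 = F2 9F 86 B3.
Offset 4: leading byte 0xF0 = 11110000 → 4-byte char #2 = F0 93 84 97.
Offset 8: leading byte 0xC2 = 11000010 → 2-byte char #3 = C2 AF.
Offset 10: leading byte 0xEF = 11101111 → 3-byte char #4 = EF 9A 93.
Offset 13: leading byte 0xE3 = 11100011 → 3-byte char #5 = E3 81 A7.
Offset 16: leading byte 0xE3 = 11100011 → 3-byte char #6 = E3 82 8B.
Offset 19: leading byte 0xF1 = 11110001 → 4-byte char #7 = F1 82 8C B5.
Offset 23: leading byte 0xE1 = 11100001 → 3-byte char #8 = E1 84 81.
Offset 26: leading byte 0xE4 = 11100100 → 3-byte char #9 = E4 A0 BA.
Leading byte 0xE4 = 11100100 matches 1110xxxx → 3-byte sequence.
Byte 1: 0xE4 = 11100100, payload 0100 (4 bits).
Byte 2: 0xA0 = 10100000 (10xxxxxx ✓), payload 100000.
Byte 3: 0xBA = 10111010 (10xxxxxx ✓), payload 111010.
Concatenate: 0100100000111010 = 0x483A (16 bits → U+483A).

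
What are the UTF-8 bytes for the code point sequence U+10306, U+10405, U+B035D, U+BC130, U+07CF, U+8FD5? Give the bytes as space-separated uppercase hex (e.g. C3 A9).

U+10306: 4-byte form → F0 90 8C 86.
U+10405: 4-byte form → F0 90 90 85.
U+B035D: 4-byte form → F2 B0 8D 9D.
U+BC130: 4-byte form → F2 BC 84 B0.
U+07CF: 2-byte form → DF 8F.
U+8FD5: 3-byte form → E8 BF 95.
Concatenated (21 bytes): F0 90 8C 86 F0 90 90 85 F2 B0 8D 9D F2 BC 84 B0 DF 8F E8 BF 95.

F0 90 8C 86 F0 90 90 85 F2 B0 8D 9D F2 BC 84 B0 DF 8F E8 BF 95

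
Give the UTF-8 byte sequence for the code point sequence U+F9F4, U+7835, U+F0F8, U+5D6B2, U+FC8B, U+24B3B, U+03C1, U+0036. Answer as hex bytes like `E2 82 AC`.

EF A7 B4 E7 A0 B5 EF 83 B8 F1 9D 9A B2 EF B2 8B F0 A4 AC BB CF 81 36

U+F9F4: 3-byte form → EF A7 B4.
U+7835: 3-byte form → E7 A0 B5.
U+F0F8: 3-byte form → EF 83 B8.
U+5D6B2: 4-byte form → F1 9D 9A B2.
U+FC8B: 3-byte form → EF B2 8B.
U+24B3B: 4-byte form → F0 A4 AC BB.
U+03C1: 2-byte form → CF 81.
U+0036: 1-byte form → 36.
Concatenated (23 bytes): EF A7 B4 E7 A0 B5 EF 83 B8 F1 9D 9A B2 EF B2 8B F0 A4 AC BB CF 81 36.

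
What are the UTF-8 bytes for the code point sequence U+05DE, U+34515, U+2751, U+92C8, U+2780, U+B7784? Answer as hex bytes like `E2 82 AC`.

D7 9E F0 B4 94 95 E2 9D 91 E9 8B 88 E2 9E 80 F2 B7 9E 84

U+05DE: 2-byte form → D7 9E.
U+34515: 4-byte form → F0 B4 94 95.
U+2751: 3-byte form → E2 9D 91.
U+92C8: 3-byte form → E9 8B 88.
U+2780: 3-byte form → E2 9E 80.
U+B7784: 4-byte form → F2 B7 9E 84.
Concatenated (19 bytes): D7 9E F0 B4 94 95 E2 9D 91 E9 8B 88 E2 9E 80 F2 B7 9E 84.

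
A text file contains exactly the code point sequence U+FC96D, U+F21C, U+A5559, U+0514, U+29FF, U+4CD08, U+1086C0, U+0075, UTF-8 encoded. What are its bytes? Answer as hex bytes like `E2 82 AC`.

F3 BC A5 AD EF 88 9C F2 A5 95 99 D4 94 E2 A7 BF F1 8C B4 88 F4 88 9B 80 75

U+FC96D: 4-byte form → F3 BC A5 AD.
U+F21C: 3-byte form → EF 88 9C.
U+A5559: 4-byte form → F2 A5 95 99.
U+0514: 2-byte form → D4 94.
U+29FF: 3-byte form → E2 A7 BF.
U+4CD08: 4-byte form → F1 8C B4 88.
U+1086C0: 4-byte form → F4 88 9B 80.
U+0075: 1-byte form → 75.
Concatenated (25 bytes): F3 BC A5 AD EF 88 9C F2 A5 95 99 D4 94 E2 A7 BF F1 8C B4 88 F4 88 9B 80 75.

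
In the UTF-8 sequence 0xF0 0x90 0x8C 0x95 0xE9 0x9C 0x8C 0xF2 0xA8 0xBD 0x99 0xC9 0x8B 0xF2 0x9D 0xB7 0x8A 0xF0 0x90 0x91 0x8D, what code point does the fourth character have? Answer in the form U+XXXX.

Offset 0: leading byte 0xF0 = 11110000 → 4-byte char #1 = F0 90 8C 95.
Offset 4: leading byte 0xE9 = 11101001 → 3-byte char #2 = E9 9C 8C.
Offset 7: leading byte 0xF2 = 11110010 → 4-byte char #3 = F2 A8 BD 99.
Offset 11: leading byte 0xC9 = 11001001 → 2-byte char #4 = C9 8B.
Leading byte 0xC9 = 11001001 matches 110xxxxx → 2-byte sequence.
Byte 1: 0xC9 = 11001001, payload 01001 (5 bits).
Byte 2: 0x8B = 10001011 (10xxxxxx ✓), payload 001011.
Concatenate: 01001001011 = 0x24B (11 bits → U+024B).

U+024B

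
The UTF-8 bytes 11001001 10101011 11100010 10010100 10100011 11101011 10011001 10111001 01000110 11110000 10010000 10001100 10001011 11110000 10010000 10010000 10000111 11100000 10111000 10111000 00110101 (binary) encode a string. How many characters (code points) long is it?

8

Byte at offset 0: 0xC9 = 11001001 → 2-byte char (#1). Advance 2.
Byte at offset 2: 0xE2 = 11100010 → 3-byte char (#2). Advance 3.
Byte at offset 5: 0xEB = 11101011 → 3-byte char (#3). Advance 3.
Byte at offset 8: 0x46 = 01000110 → 1-byte char (#4). Advance 1.
Byte at offset 9: 0xF0 = 11110000 → 4-byte char (#5). Advance 4.
Byte at offset 13: 0xF0 = 11110000 → 4-byte char (#6). Advance 4.
Byte at offset 17: 0xE0 = 11100000 → 3-byte char (#7). Advance 3.
Byte at offset 20: 0x35 = 00110101 → 1-byte char (#8). Advance 1.
Reached end at offset 21 after 8 code points.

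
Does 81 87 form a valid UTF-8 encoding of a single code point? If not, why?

Byte 0x81 = 10000001 has the form 10xxxxxx — a continuation byte — but there is no preceding leading byte.

invalid (continuation byte with no leading byte)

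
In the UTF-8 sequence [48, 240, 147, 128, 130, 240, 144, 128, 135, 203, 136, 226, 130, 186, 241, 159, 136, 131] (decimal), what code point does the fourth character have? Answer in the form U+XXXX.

U+02C8

Offset 0: leading byte 0x30 = 00110000 → 1-byte char #1 = 30.
Offset 1: leading byte 0xF0 = 11110000 → 4-byte char #2 = F0 93 80 82.
Offset 5: leading byte 0xF0 = 11110000 → 4-byte char #3 = F0 90 80 87.
Offset 9: leading byte 0xCB = 11001011 → 2-byte char #4 = CB 88.
Leading byte 0xCB = 11001011 matches 110xxxxx → 2-byte sequence.
Byte 1: 0xCB = 11001011, payload 01011 (5 bits).
Byte 2: 0x88 = 10001000 (10xxxxxx ✓), payload 001000.
Concatenate: 01011001000 = 0x2C8 (11 bits → U+02C8).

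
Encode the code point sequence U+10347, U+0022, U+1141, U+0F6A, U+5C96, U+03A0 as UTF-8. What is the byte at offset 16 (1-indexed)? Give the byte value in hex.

0xA0

1-indexed offset 16 is 0-indexed offset 15.
U+10347 → 4-byte form F0 90 8D 87 at offsets 0–3.
U+0022 → 1-byte form 22 at offsets 4–4.
U+1141 → 3-byte form E1 85 81 at offsets 5–7.
U+0F6A → 3-byte form E0 BD AA at offsets 8–10.
U+5C96 → 3-byte form E5 B2 96 at offsets 11–13.
U+03A0 → 2-byte form CE A0 at offsets 14–15.
Offset 15 falls in char 6's range; it's byte 2 of CE A0 = 0xA0.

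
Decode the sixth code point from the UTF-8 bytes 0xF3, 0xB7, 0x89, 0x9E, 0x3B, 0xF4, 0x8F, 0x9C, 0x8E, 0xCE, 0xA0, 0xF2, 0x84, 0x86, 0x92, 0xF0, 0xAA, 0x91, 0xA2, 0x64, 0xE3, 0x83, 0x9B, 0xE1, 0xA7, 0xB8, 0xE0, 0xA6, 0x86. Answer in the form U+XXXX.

Offset 0: leading byte 0xF3 = 11110011 → 4-byte char #1 = F3 B7 89 9E.
Offset 4: leading byte 0x3B = 00111011 → 1-byte char #2 = 3B.
Offset 5: leading byte 0xF4 = 11110100 → 4-byte char #3 = F4 8F 9C 8E.
Offset 9: leading byte 0xCE = 11001110 → 2-byte char #4 = CE A0.
Offset 11: leading byte 0xF2 = 11110010 → 4-byte char #5 = F2 84 86 92.
Offset 15: leading byte 0xF0 = 11110000 → 4-byte char #6 = F0 AA 91 A2.
Leading byte 0xF0 = 11110000 matches 11110xxx → 4-byte sequence.
Byte 1: 0xF0 = 11110000, payload 000 (3 bits).
Byte 2: 0xAA = 10101010 (10xxxxxx ✓), payload 101010.
Byte 3: 0x91 = 10010001 (10xxxxxx ✓), payload 010001.
Byte 4: 0xA2 = 10100010 (10xxxxxx ✓), payload 100010.
Concatenate: 000101010010001100010 = 0x2A462 (21 bits → U+2A462).

U+2A462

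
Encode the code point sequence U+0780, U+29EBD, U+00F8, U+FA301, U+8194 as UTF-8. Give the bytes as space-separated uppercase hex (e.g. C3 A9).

DE 80 F0 A9 BA BD C3 B8 F3 BA 8C 81 E8 86 94

U+0780: 2-byte form → DE 80.
U+29EBD: 4-byte form → F0 A9 BA BD.
U+00F8: 2-byte form → C3 B8.
U+FA301: 4-byte form → F3 BA 8C 81.
U+8194: 3-byte form → E8 86 94.
Concatenated (15 bytes): DE 80 F0 A9 BA BD C3 B8 F3 BA 8C 81 E8 86 94.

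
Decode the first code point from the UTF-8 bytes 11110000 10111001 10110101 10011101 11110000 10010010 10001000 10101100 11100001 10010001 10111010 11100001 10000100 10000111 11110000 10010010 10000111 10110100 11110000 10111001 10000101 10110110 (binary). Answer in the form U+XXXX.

U+39D5D

Offset 0: leading byte 0xF0 = 11110000 → 4-byte char #1 = F0 B9 B5 9D.
Leading byte 0xF0 = 11110000 matches 11110xxx → 4-byte sequence.
Byte 1: 0xF0 = 11110000, payload 000 (3 bits).
Byte 2: 0xB9 = 10111001 (10xxxxxx ✓), payload 111001.
Byte 3: 0xB5 = 10110101 (10xxxxxx ✓), payload 110101.
Byte 4: 0x9D = 10011101 (10xxxxxx ✓), payload 011101.
Concatenate: 000111001110101011101 = 0x39D5D (21 bits → U+39D5D).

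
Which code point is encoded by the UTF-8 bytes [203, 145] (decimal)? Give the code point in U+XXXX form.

U+02D1

Leading byte 0xCB = 11001011 matches 110xxxxx → 2-byte sequence.
Byte 1: 0xCB = 11001011, payload 01011 (5 bits).
Byte 2: 0x91 = 10010001 (10xxxxxx ✓), payload 010001.
Concatenate: 01011010001 = 0x2D1 (11 bits → U+02D1).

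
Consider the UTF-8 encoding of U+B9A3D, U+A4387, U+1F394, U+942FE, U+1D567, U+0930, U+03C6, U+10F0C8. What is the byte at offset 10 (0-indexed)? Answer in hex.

0x8E

U+B9A3D → 4-byte form F2 B9 A8 BD at offsets 0–3.
U+A4387 → 4-byte form F2 A4 8E 87 at offsets 4–7.
U+1F394 → 4-byte form F0 9F 8E 94 at offsets 8–11.
Offset 10 falls in char 3's range; it's byte 3 of F0 9F 8E 94 = 0x8E.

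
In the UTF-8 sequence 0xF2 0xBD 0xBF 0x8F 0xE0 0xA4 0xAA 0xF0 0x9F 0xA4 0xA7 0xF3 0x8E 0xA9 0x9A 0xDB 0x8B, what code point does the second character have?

U+092A

Offset 0: leading byte 0xF2 = 11110010 → 4-byte char #1 = F2 BD BF 8F.
Offset 4: leading byte 0xE0 = 11100000 → 3-byte char #2 = E0 A4 AA.
Leading byte 0xE0 = 11100000 matches 1110xxxx → 3-byte sequence.
Byte 1: 0xE0 = 11100000, payload 0000 (4 bits).
Byte 2: 0xA4 = 10100100 (10xxxxxx ✓), payload 100100.
Byte 3: 0xAA = 10101010 (10xxxxxx ✓), payload 101010.
Concatenate: 0000100100101010 = 0x92A (16 bits → U+092A).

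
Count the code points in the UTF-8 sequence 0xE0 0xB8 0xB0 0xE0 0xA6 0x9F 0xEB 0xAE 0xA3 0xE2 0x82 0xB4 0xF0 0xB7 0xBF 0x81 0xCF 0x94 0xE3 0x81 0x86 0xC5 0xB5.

8

Byte at offset 0: 0xE0 = 11100000 → 3-byte char (#1). Advance 3.
Byte at offset 3: 0xE0 = 11100000 → 3-byte char (#2). Advance 3.
Byte at offset 6: 0xEB = 11101011 → 3-byte char (#3). Advance 3.
Byte at offset 9: 0xE2 = 11100010 → 3-byte char (#4). Advance 3.
Byte at offset 12: 0xF0 = 11110000 → 4-byte char (#5). Advance 4.
Byte at offset 16: 0xCF = 11001111 → 2-byte char (#6). Advance 2.
Byte at offset 18: 0xE3 = 11100011 → 3-byte char (#7). Advance 3.
Byte at offset 21: 0xC5 = 11000101 → 2-byte char (#8). Advance 2.
Reached end at offset 23 after 8 code points.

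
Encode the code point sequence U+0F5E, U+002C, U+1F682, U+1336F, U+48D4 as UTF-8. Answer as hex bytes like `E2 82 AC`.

U+0F5E: 3-byte form → E0 BD 9E.
U+002C: 1-byte form → 2C.
U+1F682: 4-byte form → F0 9F 9A 82.
U+1336F: 4-byte form → F0 93 8D AF.
U+48D4: 3-byte form → E4 A3 94.
Concatenated (15 bytes): E0 BD 9E 2C F0 9F 9A 82 F0 93 8D AF E4 A3 94.

E0 BD 9E 2C F0 9F 9A 82 F0 93 8D AF E4 A3 94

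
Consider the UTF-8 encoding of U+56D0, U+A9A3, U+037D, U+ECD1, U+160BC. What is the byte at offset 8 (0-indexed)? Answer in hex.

U+56D0 → 3-byte form E5 9B 90 at offsets 0–2.
U+A9A3 → 3-byte form EA A6 A3 at offsets 3–5.
U+037D → 2-byte form CD BD at offsets 6–7.
U+ECD1 → 3-byte form EE B3 91 at offsets 8–10.
Offset 8 falls in char 4's range; it's byte 1 of EE B3 91 = 0xEE.

0xEE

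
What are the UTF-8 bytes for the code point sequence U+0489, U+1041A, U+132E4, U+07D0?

U+0489: 2-byte form → D2 89.
U+1041A: 4-byte form → F0 90 90 9A.
U+132E4: 4-byte form → F0 93 8B A4.
U+07D0: 2-byte form → DF 90.
Concatenated (12 bytes): D2 89 F0 90 90 9A F0 93 8B A4 DF 90.

D2 89 F0 90 90 9A F0 93 8B A4 DF 90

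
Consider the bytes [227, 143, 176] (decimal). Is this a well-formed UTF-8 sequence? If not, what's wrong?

valid

Leading byte 0xE3 = 11100011 → 3-byte form.
Continuation bytes 0x8F=10001111, 0xB0=10110000 all match 10xxxxxx.
Decoded value 0x33F0 is ≥ 0x800 (shortest form) and not a surrogate.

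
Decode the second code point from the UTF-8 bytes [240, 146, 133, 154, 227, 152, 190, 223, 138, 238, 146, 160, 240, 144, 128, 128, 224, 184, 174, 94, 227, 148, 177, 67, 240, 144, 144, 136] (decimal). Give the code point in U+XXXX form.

Offset 0: leading byte 0xF0 = 11110000 → 4-byte char #1 = F0 92 85 9A.
Offset 4: leading byte 0xE3 = 11100011 → 3-byte char #2 = E3 98 BE.
Leading byte 0xE3 = 11100011 matches 1110xxxx → 3-byte sequence.
Byte 1: 0xE3 = 11100011, payload 0011 (4 bits).
Byte 2: 0x98 = 10011000 (10xxxxxx ✓), payload 011000.
Byte 3: 0xBE = 10111110 (10xxxxxx ✓), payload 111110.
Concatenate: 0011011000111110 = 0x363E (16 bits → U+363E).

U+363E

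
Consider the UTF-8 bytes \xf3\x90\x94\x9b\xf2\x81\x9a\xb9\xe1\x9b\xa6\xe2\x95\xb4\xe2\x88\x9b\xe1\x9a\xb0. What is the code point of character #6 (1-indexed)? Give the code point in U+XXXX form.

Offset 0: leading byte 0xF3 = 11110011 → 4-byte char #1 = F3 90 94 9B.
Offset 4: leading byte 0xF2 = 11110010 → 4-byte char #2 = F2 81 9A B9.
Offset 8: leading byte 0xE1 = 11100001 → 3-byte char #3 = E1 9B A6.
Offset 11: leading byte 0xE2 = 11100010 → 3-byte char #4 = E2 95 B4.
Offset 14: leading byte 0xE2 = 11100010 → 3-byte char #5 = E2 88 9B.
Offset 17: leading byte 0xE1 = 11100001 → 3-byte char #6 = E1 9A B0.
Leading byte 0xE1 = 11100001 matches 1110xxxx → 3-byte sequence.
Byte 1: 0xE1 = 11100001, payload 0001 (4 bits).
Byte 2: 0x9A = 10011010 (10xxxxxx ✓), payload 011010.
Byte 3: 0xB0 = 10110000 (10xxxxxx ✓), payload 110000.
Concatenate: 0001011010110000 = 0x16B0 (16 bits → U+16B0).

U+16B0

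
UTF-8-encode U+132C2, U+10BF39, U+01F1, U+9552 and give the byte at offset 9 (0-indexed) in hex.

U+132C2 → 4-byte form F0 93 8B 82 at offsets 0–3.
U+10BF39 → 4-byte form F4 8B BC B9 at offsets 4–7.
U+01F1 → 2-byte form C7 B1 at offsets 8–9.
Offset 9 falls in char 3's range; it's byte 2 of C7 B1 = 0xB1.

0xB1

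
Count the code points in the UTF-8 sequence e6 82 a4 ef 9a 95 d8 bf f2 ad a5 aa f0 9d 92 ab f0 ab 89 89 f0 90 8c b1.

7

Byte at offset 0: 0xE6 = 11100110 → 3-byte char (#1). Advance 3.
Byte at offset 3: 0xEF = 11101111 → 3-byte char (#2). Advance 3.
Byte at offset 6: 0xD8 = 11011000 → 2-byte char (#3). Advance 2.
Byte at offset 8: 0xF2 = 11110010 → 4-byte char (#4). Advance 4.
Byte at offset 12: 0xF0 = 11110000 → 4-byte char (#5). Advance 4.
Byte at offset 16: 0xF0 = 11110000 → 4-byte char (#6). Advance 4.
Byte at offset 20: 0xF0 = 11110000 → 4-byte char (#7). Advance 4.
Reached end at offset 24 after 7 code points.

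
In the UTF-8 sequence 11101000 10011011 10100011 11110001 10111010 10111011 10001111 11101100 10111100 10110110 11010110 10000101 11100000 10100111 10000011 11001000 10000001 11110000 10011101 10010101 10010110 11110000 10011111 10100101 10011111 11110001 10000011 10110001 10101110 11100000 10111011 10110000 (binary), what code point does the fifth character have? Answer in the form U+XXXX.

Offset 0: leading byte 0xE8 = 11101000 → 3-byte char #1 = E8 9B A3.
Offset 3: leading byte 0xF1 = 11110001 → 4-byte char #2 = F1 BA BB 8F.
Offset 7: leading byte 0xEC = 11101100 → 3-byte char #3 = EC BC B6.
Offset 10: leading byte 0xD6 = 11010110 → 2-byte char #4 = D6 85.
Offset 12: leading byte 0xE0 = 11100000 → 3-byte char #5 = E0 A7 83.
Leading byte 0xE0 = 11100000 matches 1110xxxx → 3-byte sequence.
Byte 1: 0xE0 = 11100000, payload 0000 (4 bits).
Byte 2: 0xA7 = 10100111 (10xxxxxx ✓), payload 100111.
Byte 3: 0x83 = 10000011 (10xxxxxx ✓), payload 000011.
Concatenate: 0000100111000011 = 0x9C3 (16 bits → U+09C3).

U+09C3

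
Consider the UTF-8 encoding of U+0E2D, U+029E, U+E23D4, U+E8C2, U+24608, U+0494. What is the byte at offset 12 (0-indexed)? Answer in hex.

0xF0

U+0E2D → 3-byte form E0 B8 AD at offsets 0–2.
U+029E → 2-byte form CA 9E at offsets 3–4.
U+E23D4 → 4-byte form F3 A2 8F 94 at offsets 5–8.
U+E8C2 → 3-byte form EE A3 82 at offsets 9–11.
U+24608 → 4-byte form F0 A4 98 88 at offsets 12–15.
Offset 12 falls in char 5's range; it's byte 1 of F0 A4 98 88 = 0xF0.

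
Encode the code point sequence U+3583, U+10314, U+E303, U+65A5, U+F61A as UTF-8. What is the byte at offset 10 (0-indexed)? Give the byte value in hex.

U+3583 → 3-byte form E3 96 83 at offsets 0–2.
U+10314 → 4-byte form F0 90 8C 94 at offsets 3–6.
U+E303 → 3-byte form EE 8C 83 at offsets 7–9.
U+65A5 → 3-byte form E6 96 A5 at offsets 10–12.
Offset 10 falls in char 4's range; it's byte 1 of E6 96 A5 = 0xE6.

0xE6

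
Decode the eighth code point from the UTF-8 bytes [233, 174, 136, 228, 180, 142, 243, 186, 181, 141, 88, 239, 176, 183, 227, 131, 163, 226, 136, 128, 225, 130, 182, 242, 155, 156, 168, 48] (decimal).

Offset 0: leading byte 0xE9 = 11101001 → 3-byte char #1 = E9 AE 88.
Offset 3: leading byte 0xE4 = 11100100 → 3-byte char #2 = E4 B4 8E.
Offset 6: leading byte 0xF3 = 11110011 → 4-byte char #3 = F3 BA B5 8D.
Offset 10: leading byte 0x58 = 01011000 → 1-byte char #4 = 58.
Offset 11: leading byte 0xEF = 11101111 → 3-byte char #5 = EF B0 B7.
Offset 14: leading byte 0xE3 = 11100011 → 3-byte char #6 = E3 83 A3.
Offset 17: leading byte 0xE2 = 11100010 → 3-byte char #7 = E2 88 80.
Offset 20: leading byte 0xE1 = 11100001 → 3-byte char #8 = E1 82 B6.
Leading byte 0xE1 = 11100001 matches 1110xxxx → 3-byte sequence.
Byte 1: 0xE1 = 11100001, payload 0001 (4 bits).
Byte 2: 0x82 = 10000010 (10xxxxxx ✓), payload 000010.
Byte 3: 0xB6 = 10110110 (10xxxxxx ✓), payload 110110.
Concatenate: 0001000010110110 = 0x10B6 (16 bits → U+10B6).

U+10B6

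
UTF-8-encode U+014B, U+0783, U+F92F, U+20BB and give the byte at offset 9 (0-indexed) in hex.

0xBB

U+014B → 2-byte form C5 8B at offsets 0–1.
U+0783 → 2-byte form DE 83 at offsets 2–3.
U+F92F → 3-byte form EF A4 AF at offsets 4–6.
U+20BB → 3-byte form E2 82 BB at offsets 7–9.
Offset 9 falls in char 4's range; it's byte 3 of E2 82 BB = 0xBB.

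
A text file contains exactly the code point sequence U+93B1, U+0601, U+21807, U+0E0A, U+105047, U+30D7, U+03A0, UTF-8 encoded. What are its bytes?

E9 8E B1 D8 81 F0 A1 A0 87 E0 B8 8A F4 85 81 87 E3 83 97 CE A0

U+93B1: 3-byte form → E9 8E B1.
U+0601: 2-byte form → D8 81.
U+21807: 4-byte form → F0 A1 A0 87.
U+0E0A: 3-byte form → E0 B8 8A.
U+105047: 4-byte form → F4 85 81 87.
U+30D7: 3-byte form → E3 83 97.
U+03A0: 2-byte form → CE A0.
Concatenated (21 bytes): E9 8E B1 D8 81 F0 A1 A0 87 E0 B8 8A F4 85 81 87 E3 83 97 CE A0.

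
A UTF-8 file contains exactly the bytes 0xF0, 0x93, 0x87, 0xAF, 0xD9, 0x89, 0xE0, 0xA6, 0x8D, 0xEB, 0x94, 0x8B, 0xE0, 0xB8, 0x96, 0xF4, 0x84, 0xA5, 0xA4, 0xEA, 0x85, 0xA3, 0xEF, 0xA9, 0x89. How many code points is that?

8

Byte at offset 0: 0xF0 = 11110000 → 4-byte char (#1). Advance 4.
Byte at offset 4: 0xD9 = 11011001 → 2-byte char (#2). Advance 2.
Byte at offset 6: 0xE0 = 11100000 → 3-byte char (#3). Advance 3.
Byte at offset 9: 0xEB = 11101011 → 3-byte char (#4). Advance 3.
Byte at offset 12: 0xE0 = 11100000 → 3-byte char (#5). Advance 3.
Byte at offset 15: 0xF4 = 11110100 → 4-byte char (#6). Advance 4.
Byte at offset 19: 0xEA = 11101010 → 3-byte char (#7). Advance 3.
Byte at offset 22: 0xEF = 11101111 → 3-byte char (#8). Advance 3.
Reached end at offset 25 after 8 code points.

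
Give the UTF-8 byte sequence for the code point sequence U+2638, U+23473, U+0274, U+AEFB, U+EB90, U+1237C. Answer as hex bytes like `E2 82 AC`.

U+2638: 3-byte form → E2 98 B8.
U+23473: 4-byte form → F0 A3 91 B3.
U+0274: 2-byte form → C9 B4.
U+AEFB: 3-byte form → EA BB BB.
U+EB90: 3-byte form → EE AE 90.
U+1237C: 4-byte form → F0 92 8D BC.
Concatenated (19 bytes): E2 98 B8 F0 A3 91 B3 C9 B4 EA BB BB EE AE 90 F0 92 8D BC.

E2 98 B8 F0 A3 91 B3 C9 B4 EA BB BB EE AE 90 F0 92 8D BC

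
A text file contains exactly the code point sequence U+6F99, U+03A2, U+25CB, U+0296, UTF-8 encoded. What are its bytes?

E6 BE 99 CE A2 E2 97 8B CA 96

U+6F99: 3-byte form → E6 BE 99.
U+03A2: 2-byte form → CE A2.
U+25CB: 3-byte form → E2 97 8B.
U+0296: 2-byte form → CA 96.
Concatenated (10 bytes): E6 BE 99 CE A2 E2 97 8B CA 96.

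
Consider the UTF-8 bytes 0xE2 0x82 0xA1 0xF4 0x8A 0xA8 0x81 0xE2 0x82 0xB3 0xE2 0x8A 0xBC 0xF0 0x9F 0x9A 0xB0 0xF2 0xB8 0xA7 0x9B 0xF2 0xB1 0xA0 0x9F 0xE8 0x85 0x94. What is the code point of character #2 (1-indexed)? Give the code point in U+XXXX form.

Offset 0: leading byte 0xE2 = 11100010 → 3-byte char #1 = E2 82 A1.
Offset 3: leading byte 0xF4 = 11110100 → 4-byte char #2 = F4 8A A8 81.
Leading byte 0xF4 = 11110100 matches 11110xxx → 4-byte sequence.
Byte 1: 0xF4 = 11110100, payload 100 (3 bits).
Byte 2: 0x8A = 10001010 (10xxxxxx ✓), payload 001010.
Byte 3: 0xA8 = 10101000 (10xxxxxx ✓), payload 101000.
Byte 4: 0x81 = 10000001 (10xxxxxx ✓), payload 000001.
Concatenate: 100001010101000000001 = 0x10AA01 (21 bits → U+10AA01).

U+10AA01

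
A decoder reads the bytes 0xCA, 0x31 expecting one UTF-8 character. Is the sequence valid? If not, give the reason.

invalid (non-continuation byte where continuation expected)

Leading byte 0xCA = 11001010 → 2-byte form.
Byte 2 is 0x31 = 00110001, which is not 10xxxxxx — expected a continuation byte.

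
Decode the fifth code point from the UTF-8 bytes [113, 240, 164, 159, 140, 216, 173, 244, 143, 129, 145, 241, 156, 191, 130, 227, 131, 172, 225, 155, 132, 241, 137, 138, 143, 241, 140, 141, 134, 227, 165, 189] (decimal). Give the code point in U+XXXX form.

U+5CFC2

Offset 0: leading byte 0x71 = 01110001 → 1-byte char #1 = 71.
Offset 1: leading byte 0xF0 = 11110000 → 4-byte char #2 = F0 A4 9F 8C.
Offset 5: leading byte 0xD8 = 11011000 → 2-byte char #3 = D8 AD.
Offset 7: leading byte 0xF4 = 11110100 → 4-byte char #4 = F4 8F 81 91.
Offset 11: leading byte 0xF1 = 11110001 → 4-byte char #5 = F1 9C BF 82.
Leading byte 0xF1 = 11110001 matches 11110xxx → 4-byte sequence.
Byte 1: 0xF1 = 11110001, payload 001 (3 bits).
Byte 2: 0x9C = 10011100 (10xxxxxx ✓), payload 011100.
Byte 3: 0xBF = 10111111 (10xxxxxx ✓), payload 111111.
Byte 4: 0x82 = 10000010 (10xxxxxx ✓), payload 000010.
Concatenate: 001011100111111000010 = 0x5CFC2 (21 bits → U+5CFC2).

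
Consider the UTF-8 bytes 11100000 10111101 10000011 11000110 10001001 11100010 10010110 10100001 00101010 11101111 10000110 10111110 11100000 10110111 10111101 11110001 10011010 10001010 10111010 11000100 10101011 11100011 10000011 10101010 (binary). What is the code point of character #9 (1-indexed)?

U+30EA

Offset 0: leading byte 0xE0 = 11100000 → 3-byte char #1 = E0 BD 83.
Offset 3: leading byte 0xC6 = 11000110 → 2-byte char #2 = C6 89.
Offset 5: leading byte 0xE2 = 11100010 → 3-byte char #3 = E2 96 A1.
Offset 8: leading byte 0x2A = 00101010 → 1-byte char #4 = 2A.
Offset 9: leading byte 0xEF = 11101111 → 3-byte char #5 = EF 86 BE.
Offset 12: leading byte 0xE0 = 11100000 → 3-byte char #6 = E0 B7 BD.
Offset 15: leading byte 0xF1 = 11110001 → 4-byte char #7 = F1 9A 8A BA.
Offset 19: leading byte 0xC4 = 11000100 → 2-byte char #8 = C4 AB.
Offset 21: leading byte 0xE3 = 11100011 → 3-byte char #9 = E3 83 AA.
Leading byte 0xE3 = 11100011 matches 1110xxxx → 3-byte sequence.
Byte 1: 0xE3 = 11100011, payload 0011 (4 bits).
Byte 2: 0x83 = 10000011 (10xxxxxx ✓), payload 000011.
Byte 3: 0xAA = 10101010 (10xxxxxx ✓), payload 101010.
Concatenate: 0011000011101010 = 0x30EA (16 bits → U+30EA).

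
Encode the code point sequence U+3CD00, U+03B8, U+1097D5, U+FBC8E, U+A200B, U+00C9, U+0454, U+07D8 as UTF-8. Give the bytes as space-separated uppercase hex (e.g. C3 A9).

U+3CD00: 4-byte form → F0 BC B4 80.
U+03B8: 2-byte form → CE B8.
U+1097D5: 4-byte form → F4 89 9F 95.
U+FBC8E: 4-byte form → F3 BB B2 8E.
U+A200B: 4-byte form → F2 A2 80 8B.
U+00C9: 2-byte form → C3 89.
U+0454: 2-byte form → D1 94.
U+07D8: 2-byte form → DF 98.
Concatenated (24 bytes): F0 BC B4 80 CE B8 F4 89 9F 95 F3 BB B2 8E F2 A2 80 8B C3 89 D1 94 DF 98.

F0 BC B4 80 CE B8 F4 89 9F 95 F3 BB B2 8E F2 A2 80 8B C3 89 D1 94 DF 98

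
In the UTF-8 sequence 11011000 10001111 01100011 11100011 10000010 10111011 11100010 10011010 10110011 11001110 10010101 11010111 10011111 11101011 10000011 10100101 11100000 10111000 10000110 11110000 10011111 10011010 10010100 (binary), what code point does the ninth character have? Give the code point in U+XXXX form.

Offset 0: leading byte 0xD8 = 11011000 → 2-byte char #1 = D8 8F.
Offset 2: leading byte 0x63 = 01100011 → 1-byte char #2 = 63.
Offset 3: leading byte 0xE3 = 11100011 → 3-byte char #3 = E3 82 BB.
Offset 6: leading byte 0xE2 = 11100010 → 3-byte char #4 = E2 9A B3.
Offset 9: leading byte 0xCE = 11001110 → 2-byte char #5 = CE 95.
Offset 11: leading byte 0xD7 = 11010111 → 2-byte char #6 = D7 9F.
Offset 13: leading byte 0xEB = 11101011 → 3-byte char #7 = EB 83 A5.
Offset 16: leading byte 0xE0 = 11100000 → 3-byte char #8 = E0 B8 86.
Offset 19: leading byte 0xF0 = 11110000 → 4-byte char #9 = F0 9F 9A 94.
Leading byte 0xF0 = 11110000 matches 11110xxx → 4-byte sequence.
Byte 1: 0xF0 = 11110000, payload 000 (3 bits).
Byte 2: 0x9F = 10011111 (10xxxxxx ✓), payload 011111.
Byte 3: 0x9A = 10011010 (10xxxxxx ✓), payload 011010.
Byte 4: 0x94 = 10010100 (10xxxxxx ✓), payload 010100.
Concatenate: 000011111011010010100 = 0x1F694 (21 bits → U+1F694).

U+1F694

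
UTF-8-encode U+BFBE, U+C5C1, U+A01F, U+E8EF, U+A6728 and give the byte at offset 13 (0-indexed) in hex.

U+BFBE → 3-byte form EB BE BE at offsets 0–2.
U+C5C1 → 3-byte form EC 97 81 at offsets 3–5.
U+A01F → 3-byte form EA 80 9F at offsets 6–8.
U+E8EF → 3-byte form EE A3 AF at offsets 9–11.
U+A6728 → 4-byte form F2 A6 9C A8 at offsets 12–15.
Offset 13 falls in char 5's range; it's byte 2 of F2 A6 9C A8 = 0xA6.

0xA6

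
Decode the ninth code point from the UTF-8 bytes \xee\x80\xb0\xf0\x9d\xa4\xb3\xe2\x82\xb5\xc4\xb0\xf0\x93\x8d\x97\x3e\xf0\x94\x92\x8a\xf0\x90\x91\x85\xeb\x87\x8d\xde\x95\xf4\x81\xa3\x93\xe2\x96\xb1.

Offset 0: leading byte 0xEE = 11101110 → 3-byte char #1 = EE 80 B0.
Offset 3: leading byte 0xF0 = 11110000 → 4-byte char #2 = F0 9D A4 B3.
Offset 7: leading byte 0xE2 = 11100010 → 3-byte char #3 = E2 82 B5.
Offset 10: leading byte 0xC4 = 11000100 → 2-byte char #4 = C4 B0.
Offset 12: leading byte 0xF0 = 11110000 → 4-byte char #5 = F0 93 8D 97.
Offset 16: leading byte 0x3E = 00111110 → 1-byte char #6 = 3E.
Offset 17: leading byte 0xF0 = 11110000 → 4-byte char #7 = F0 94 92 8A.
Offset 21: leading byte 0xF0 = 11110000 → 4-byte char #8 = F0 90 91 85.
Offset 25: leading byte 0xEB = 11101011 → 3-byte char #9 = EB 87 8D.
Leading byte 0xEB = 11101011 matches 1110xxxx → 3-byte sequence.
Byte 1: 0xEB = 11101011, payload 1011 (4 bits).
Byte 2: 0x87 = 10000111 (10xxxxxx ✓), payload 000111.
Byte 3: 0x8D = 10001101 (10xxxxxx ✓), payload 001101.
Concatenate: 1011000111001101 = 0xB1CD (16 bits → U+B1CD).

U+B1CD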